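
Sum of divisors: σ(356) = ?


Divisors of 356: 1, 2, 4, 89, 178, 356
Sum = 1 + 2 + 4 + 89 + 178 + 356 = 630

σ(356) = 630


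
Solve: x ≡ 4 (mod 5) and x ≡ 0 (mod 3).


M = 5*3 = 15
M1 = M/5 = 3, M2 = M/3 = 5
M1^(-1) mod 5 = 2, M2^(-1) mod 3 = 2
x = 4*3*2 + 0*5*2 = 24
24 mod 15 = 9
Check: 9 mod 5 = 4 ✓, 9 mod 3 = 0 ✓

x ≡ 9 (mod 15)


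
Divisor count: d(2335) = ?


2335 = 5^1 × 467^1
d(2335) = (1+1) × (1+1) = 4

4 divisors


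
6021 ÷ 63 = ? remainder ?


6021 = 63 * 95 + 36
Check: 5985 + 36 = 6021

q = 95, r = 36


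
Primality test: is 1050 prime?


1050 / 2 = 525 (exact division)
1050 is NOT prime.

No, 1050 is not prime


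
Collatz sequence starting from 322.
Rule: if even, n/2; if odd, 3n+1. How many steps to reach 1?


322 → 161 → 484 → 242 → 121 → 364 → 182 → 91 → 274 → 137 → 412 → 206 → 103 → 310 → 155 → 466 → 233 → 700 → 350 → 175 → 526 → 263 → 790 → 395 → 1186 → 593 → 1780 → 890 → 445 → 1336 → 668 → 334 → 167 → 502 → 251 → 754 → 377 → 1132 → 566 → 283 → 850 → 425 → 1276 → 638 → 319 → 958 → 479 → 1438 → 719 → 2158 → 1079 → 3238 → 1619 → 4858 → 2429 → 7288 → 3644 → 1822 → 911 → 2734 → 1367 → 4102 → 2051 → 6154 → 3077 → 9232 → 4616 → 2308 → 1154 → 577 → 1732 → 866 → 433 → 1300 → 650 → 325 → 976 → 488 → 244 → 122 → 61 → 184 → 92 → 46 → 23 → 70 → 35 → 106 → 53 → 160 → 80 → 40 → 20 → 10 → 5 → 16 → 8 → 4 → 2 → 1
Total steps = 99

99 steps


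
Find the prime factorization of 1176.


1176 / 2 = 588
588 / 2 = 294
294 / 2 = 147
147 / 3 = 49
49 / 7 = 7
7 / 7 = 1
1176 = 2^3 × 3 × 7^2


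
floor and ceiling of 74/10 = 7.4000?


74/10 = 7.4000
floor = 7
ceil = 8

floor = 7, ceil = 8


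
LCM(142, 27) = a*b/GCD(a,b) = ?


GCD(142, 27) = 1
LCM = 142*27/1 = 3834/1 = 3834

LCM = 3834


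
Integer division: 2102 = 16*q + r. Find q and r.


2102 = 16 * 131 + 6
Check: 2096 + 6 = 2102

q = 131, r = 6


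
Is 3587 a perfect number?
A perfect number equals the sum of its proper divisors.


Proper divisors of 3587: 1, 17, 211
Sum = 1 + 17 + 211 = 229

No, 3587 is not perfect (229 ≠ 3587)


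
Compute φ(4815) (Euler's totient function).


4815 = 3^2 × 5 × 107
Prime factors: 3, 5, 107
φ(4815) = 4815 × (1-1/3) × (1-1/5) × (1-1/107)
= 4815 × 2/3 × 4/5 × 106/107 = 2544

φ(4815) = 2544


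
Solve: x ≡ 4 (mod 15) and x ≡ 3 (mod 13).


M = 15*13 = 195
M1 = M/15 = 13, M2 = M/13 = 15
M1^(-1) mod 15 = 7, M2^(-1) mod 13 = 7
x = 4*13*7 + 3*15*7 = 679
679 mod 195 = 94
Check: 94 mod 15 = 4 ✓, 94 mod 13 = 3 ✓

x ≡ 94 (mod 195)


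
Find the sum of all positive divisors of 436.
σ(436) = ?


Divisors of 436: 1, 2, 4, 109, 218, 436
Sum = 1 + 2 + 4 + 109 + 218 + 436 = 770

σ(436) = 770


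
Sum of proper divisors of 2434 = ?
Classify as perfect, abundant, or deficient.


Proper divisors: 1, 2, 1217
Sum = 1 + 2 + 1217 = 1220
1220 < 2434 → deficient

s(2434) = 1220 (deficient)


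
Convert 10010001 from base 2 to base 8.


10010001 (base 2) = 145 (decimal)
145 (decimal) = 221 (base 8)


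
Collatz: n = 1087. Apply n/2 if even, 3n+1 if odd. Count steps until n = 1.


1087 → 3262 → 1631 → 4894 → 2447 → 7342 → 3671 → 11014 → 5507 → 16522 → 8261 → 24784 → 12392 → 6196 → 3098 → 1549 → 4648 → 2324 → 1162 → 581 → 1744 → 872 → 436 → 218 → 109 → 328 → 164 → 82 → 41 → 124 → 62 → 31 → 94 → 47 → 142 → 71 → 214 → 107 → 322 → 161 → 484 → 242 → 121 → 364 → 182 → 91 → 274 → 137 → 412 → 206 → 103 → 310 → 155 → 466 → 233 → 700 → 350 → 175 → 526 → 263 → 790 → 395 → 1186 → 593 → 1780 → 890 → 445 → 1336 → 668 → 334 → 167 → 502 → 251 → 754 → 377 → 1132 → 566 → 283 → 850 → 425 → 1276 → 638 → 319 → 958 → 479 → 1438 → 719 → 2158 → 1079 → 3238 → 1619 → 4858 → 2429 → 7288 → 3644 → 1822 → 911 → 2734 → 1367 → 4102 → 2051 → 6154 → 3077 → 9232 → 4616 → 2308 → 1154 → 577 → 1732 → 866 → 433 → 1300 → 650 → 325 → 976 → 488 → 244 → 122 → 61 → 184 → 92 → 46 → 23 → 70 → 35 → 106 → 53 → 160 → 80 → 40 → 20 → 10 → 5 → 16 → 8 → 4 → 2 → 1
Total steps = 137

137 steps


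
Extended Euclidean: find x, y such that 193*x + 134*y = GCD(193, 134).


Tabular extended Euclidean (each row: r = 193*s + 134*t):
r=193, s=1, t=0
r=134, s=0, t=1
q=1: r=59, s=1, t=-1   [193*(1) + 134*(-1) = 59]
q=2: r=16, s=-2, t=3   [193*(-2) + 134*(3) = 16]
q=3: r=11, s=7, t=-10   [193*(7) + 134*(-10) = 11]
q=1: r=5, s=-9, t=13   [193*(-9) + 134*(13) = 5]
q=2: r=1, s=25, t=-36   [193*(25) + 134*(-36) = 1]
q=5: r=0, s=-134, t=193   [193*(-134) + 134*(193) = 0]
GCD = 1; from the row with r=1: x=25, y=-36
Check: 193*(25) + 134*(-36) = 4825 - 4824 = 1

GCD = 1, x = 25, y = -36


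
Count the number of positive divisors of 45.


45 = 3^2 × 5^1
d(45) = (2+1) × (1+1) = 6

6 divisors


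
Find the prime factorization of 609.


609 / 3 = 203
203 / 7 = 29
29 / 29 = 1
609 = 3 × 7 × 29


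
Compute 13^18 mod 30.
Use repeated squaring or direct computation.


13^1 mod 30 = 13
13^2 mod 30 = 19
13^3 mod 30 = 7
13^4 mod 30 = 1
13^5 mod 30 = 13
13^6 mod 30 = 19
13^7 mod 30 = 7
13^8 mod 30 = 1
13^9 mod 30 = 13
13^10 mod 30 = 19
13^11 mod 30 = 7
13^12 mod 30 = 1
13^13 mod 30 = 13
13^14 mod 30 = 19
13^15 mod 30 = 7
13^16 mod 30 = 1
13^17 mod 30 = 13
13^18 mod 30 = 19


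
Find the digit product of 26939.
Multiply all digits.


2 × 6 × 9 × 3 × 9 = 2916


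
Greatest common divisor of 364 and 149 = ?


364 = 2 * 149 + 66
149 = 2 * 66 + 17
66 = 3 * 17 + 15
17 = 1 * 15 + 2
15 = 7 * 2 + 1
2 = 2 * 1 + 0
GCD = 1


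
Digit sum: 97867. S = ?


9 + 7 + 8 + 6 + 7 = 37


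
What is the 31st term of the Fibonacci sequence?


Sequence: 1, 1, 2, 3, 5, 8, 13, 21, 34, 55, 89, 144, 233, 377, 610, 987, 1597, 2584, 4181, 6765, 10946, 17711, 28657, 46368, 75025, 121393, 196418, 317811, 514229, 832040, 1346269
F(31) = 1346269


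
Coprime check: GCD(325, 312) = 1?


Euclidean algorithm:
325 = 1 * 312 + 13
312 = 24 * 13 + 0
GCD(325, 312) = 13

No, not coprime (GCD = 13)


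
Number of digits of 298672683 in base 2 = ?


298672683 in base 2 = 10001110011010110001000101011
Number of digits = 29

29 digits (base 2)


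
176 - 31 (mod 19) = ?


176 - 31 = 145
145 mod 19 = 12


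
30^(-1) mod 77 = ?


Use the extended Euclidean algorithm on (77, 30); each row r = 77*s + 30*t:
r=77, s=1, t=0
r=30, s=0, t=1
q=2: r=17, s=1, t=-2   [77*(1) + 30*(-2) = 17]
q=1: r=13, s=-1, t=3   [77*(-1) + 30*(3) = 13]
q=1: r=4, s=2, t=-5   [77*(2) + 30*(-5) = 4]
q=3: r=1, s=-7, t=18   [77*(-7) + 30*(18) = 1]
q=4: r=0, s=30, t=-77   [77*(30) + 30*(-77) = 0]
GCD = 1 with t = 18, so 30*(18) ≡ 1 (mod 77)
Inverse = 18 mod 77 = 18
Check: 30 * 18 = 540 ≡ 1 (mod 77)

30^(-1) ≡ 18 (mod 77)


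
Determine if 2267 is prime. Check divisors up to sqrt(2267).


Check divisors up to sqrt(2267) = 47.6130
No divisors found.
2267 is prime.

Yes, 2267 is prime


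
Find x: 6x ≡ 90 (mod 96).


GCD(6, 96) = 6 divides 90
Divide: 1x ≡ 15 (mod 16)
x ≡ 15 (mod 16)


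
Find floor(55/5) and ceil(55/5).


55/5 = 11.0000
floor = 11
ceil = 11

floor = 11, ceil = 11


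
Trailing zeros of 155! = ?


floor(155/5) = 31
floor(155/25) = 6
floor(155/125) = 1
Total = 38

38 trailing zeros


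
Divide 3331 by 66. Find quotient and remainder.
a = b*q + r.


3331 = 66 * 50 + 31
Check: 3300 + 31 = 3331

q = 50, r = 31


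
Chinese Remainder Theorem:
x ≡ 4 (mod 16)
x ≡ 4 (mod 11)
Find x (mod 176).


M = 16*11 = 176
M1 = M/16 = 11, M2 = M/11 = 16
M1^(-1) mod 16 = 3, M2^(-1) mod 11 = 9
x = 4*11*3 + 4*16*9 = 708
708 mod 176 = 4
Check: 4 mod 16 = 4 ✓, 4 mod 11 = 4 ✓

x ≡ 4 (mod 176)


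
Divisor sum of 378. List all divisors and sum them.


Divisors of 378: 1, 2, 3, 6, 7, 9, 14, 18, 21, 27, 42, 54, 63, 126, 189, 378
Sum = 1 + 2 + 3 + 6 + 7 + 9 + 14 + 18 + 21 + 27 + 42 + 54 + 63 + 126 + 189 + 378 = 960

σ(378) = 960


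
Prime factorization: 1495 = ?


1495 / 5 = 299
299 / 13 = 23
23 / 23 = 1
1495 = 5 × 13 × 23


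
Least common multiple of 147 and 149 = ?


GCD(147, 149) = 1
LCM = 147*149/1 = 21903/1 = 21903

LCM = 21903


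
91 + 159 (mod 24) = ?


91 + 159 = 250
250 mod 24 = 10


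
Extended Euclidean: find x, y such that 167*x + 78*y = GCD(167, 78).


Tabular extended Euclidean (each row: r = 167*s + 78*t):
r=167, s=1, t=0
r=78, s=0, t=1
q=2: r=11, s=1, t=-2   [167*(1) + 78*(-2) = 11]
q=7: r=1, s=-7, t=15   [167*(-7) + 78*(15) = 1]
q=11: r=0, s=78, t=-167   [167*(78) + 78*(-167) = 0]
GCD = 1; from the row with r=1: x=-7, y=15
Check: 167*(-7) + 78*(15) = -1169 + 1170 = 1

GCD = 1, x = -7, y = 15


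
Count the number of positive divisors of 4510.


4510 = 2^1 × 5^1 × 11^1 × 41^1
d(4510) = (1+1) × (1+1) × (1+1) × (1+1) = 16

16 divisors


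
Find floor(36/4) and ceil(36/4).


36/4 = 9.0000
floor = 9
ceil = 9

floor = 9, ceil = 9


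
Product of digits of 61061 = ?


6 × 1 × 0 × 6 × 1 = 0


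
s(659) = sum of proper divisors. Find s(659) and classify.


Proper divisors: 1
Sum = 1 = 1
1 < 659 → deficient

s(659) = 1 (deficient)


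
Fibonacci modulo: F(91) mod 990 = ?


F(k) mod 990 for k=1..91:
1, 1, 2, 3, 5, 8, 13, 21, 34, 55, 89, 144, 233, 377, 610, 987, 607, 604, 221, 825, 56, 881, 937, 828, 775, 613, 398, 21, 419, 440, 859, 309, 178, 487, 665, 162, 827, 989, 826, 825, 661, 496, 167, 663, 830, 503, 343, 846, 199, 55, 254, 309, 563, 872, 445, 327, 772, 109, 881, 0, 881, 881, 772, 663, 445, 118, 563, 681, 254, 935, 199, 144, 343, 487, 830, 327, 167, 494, 661, 165, 826, 1, 827, 828, 665, 503, 178, 681, 859, 550, 419
F(91) mod 990 = 419


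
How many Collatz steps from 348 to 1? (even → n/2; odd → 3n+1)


348 → 174 → 87 → 262 → 131 → 394 → 197 → 592 → 296 → 148 → 74 → 37 → 112 → 56 → 28 → 14 → 7 → 22 → 11 → 34 → 17 → 52 → 26 → 13 → 40 → 20 → 10 → 5 → 16 → 8 → 4 → 2 → 1
Total steps = 32

32 steps


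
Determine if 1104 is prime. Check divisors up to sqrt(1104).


1104 / 2 = 552 (exact division)
1104 is NOT prime.

No, 1104 is not prime


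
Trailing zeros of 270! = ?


floor(270/5) = 54
floor(270/25) = 10
floor(270/125) = 2
Total = 66

66 trailing zeros


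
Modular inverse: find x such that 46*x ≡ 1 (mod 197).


Use the extended Euclidean algorithm on (197, 46); each row r = 197*s + 46*t:
r=197, s=1, t=0
r=46, s=0, t=1
q=4: r=13, s=1, t=-4   [197*(1) + 46*(-4) = 13]
q=3: r=7, s=-3, t=13   [197*(-3) + 46*(13) = 7]
q=1: r=6, s=4, t=-17   [197*(4) + 46*(-17) = 6]
q=1: r=1, s=-7, t=30   [197*(-7) + 46*(30) = 1]
q=6: r=0, s=46, t=-197   [197*(46) + 46*(-197) = 0]
GCD = 1 with t = 30, so 46*(30) ≡ 1 (mod 197)
Inverse = 30 mod 197 = 30
Check: 46 * 30 = 1380 ≡ 1 (mod 197)

46^(-1) ≡ 30 (mod 197)


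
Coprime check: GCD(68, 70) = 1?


Euclidean algorithm:
70 = 1 * 68 + 2
68 = 34 * 2 + 0
GCD(68, 70) = 2

No, not coprime (GCD = 2)


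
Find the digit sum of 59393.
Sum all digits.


5 + 9 + 3 + 9 + 3 = 29


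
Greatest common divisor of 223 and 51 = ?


223 = 4 * 51 + 19
51 = 2 * 19 + 13
19 = 1 * 13 + 6
13 = 2 * 6 + 1
6 = 6 * 1 + 0
GCD = 1


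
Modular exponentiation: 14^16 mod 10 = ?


14^1 mod 10 = 4
14^2 mod 10 = 6
14^3 mod 10 = 4
14^4 mod 10 = 6
14^5 mod 10 = 4
14^6 mod 10 = 6
14^7 mod 10 = 4
14^8 mod 10 = 6
14^9 mod 10 = 4
14^10 mod 10 = 6
14^11 mod 10 = 4
14^12 mod 10 = 6
14^13 mod 10 = 4
14^14 mod 10 = 6
14^15 mod 10 = 4
14^16 mod 10 = 6


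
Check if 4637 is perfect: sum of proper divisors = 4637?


Proper divisors of 4637: 1
Sum = 1 = 1

No, 4637 is not perfect (1 ≠ 4637)


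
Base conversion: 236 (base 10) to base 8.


236 (base 10) = 236 (decimal)
236 (decimal) = 354 (base 8)


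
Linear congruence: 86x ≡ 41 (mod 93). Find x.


GCD(86, 93) = 1, unique solution
a^(-1) mod 93 = 53
x = 53 * 41 mod 93 = 34

x ≡ 34 (mod 93)


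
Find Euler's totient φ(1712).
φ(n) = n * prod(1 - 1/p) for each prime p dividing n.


1712 = 2^4 × 107
Prime factors: 2, 107
φ(1712) = 1712 × (1-1/2) × (1-1/107)
= 1712 × 1/2 × 106/107 = 848

φ(1712) = 848


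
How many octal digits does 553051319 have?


553051319 in base 8 = 4075562267
Number of digits = 10

10 digits (base 8)


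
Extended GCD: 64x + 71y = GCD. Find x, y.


Tabular extended Euclidean (each row: r = 64*s + 71*t):
r=64, s=1, t=0
r=71, s=0, t=1
q=0: r=64, s=1, t=0   [64*(1) + 71*(0) = 64]
q=1: r=7, s=-1, t=1   [64*(-1) + 71*(1) = 7]
q=9: r=1, s=10, t=-9   [64*(10) + 71*(-9) = 1]
q=7: r=0, s=-71, t=64   [64*(-71) + 71*(64) = 0]
GCD = 1; from the row with r=1: x=10, y=-9
Check: 64*(10) + 71*(-9) = 640 - 639 = 1

GCD = 1, x = 10, y = -9


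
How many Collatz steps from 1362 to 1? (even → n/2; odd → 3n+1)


1362 → 681 → 2044 → 1022 → 511 → 1534 → 767 → 2302 → 1151 → 3454 → 1727 → 5182 → 2591 → 7774 → 3887 → 11662 → 5831 → 17494 → 8747 → 26242 → 13121 → 39364 → 19682 → 9841 → 29524 → 14762 → 7381 → 22144 → 11072 → 5536 → 2768 → 1384 → 692 → 346 → 173 → 520 → 260 → 130 → 65 → 196 → 98 → 49 → 148 → 74 → 37 → 112 → 56 → 28 → 14 → 7 → 22 → 11 → 34 → 17 → 52 → 26 → 13 → 40 → 20 → 10 → 5 → 16 → 8 → 4 → 2 → 1
Total steps = 65

65 steps


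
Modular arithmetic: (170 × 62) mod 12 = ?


170 × 62 = 10540
10540 mod 12 = 4


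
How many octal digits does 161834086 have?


161834086 in base 8 = 1151262146
Number of digits = 10

10 digits (base 8)


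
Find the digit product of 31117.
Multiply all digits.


3 × 1 × 1 × 1 × 7 = 21


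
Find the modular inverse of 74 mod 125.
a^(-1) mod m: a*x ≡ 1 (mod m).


Use the extended Euclidean algorithm on (125, 74); each row r = 125*s + 74*t:
r=125, s=1, t=0
r=74, s=0, t=1
q=1: r=51, s=1, t=-1   [125*(1) + 74*(-1) = 51]
q=1: r=23, s=-1, t=2   [125*(-1) + 74*(2) = 23]
q=2: r=5, s=3, t=-5   [125*(3) + 74*(-5) = 5]
q=4: r=3, s=-13, t=22   [125*(-13) + 74*(22) = 3]
q=1: r=2, s=16, t=-27   [125*(16) + 74*(-27) = 2]
q=1: r=1, s=-29, t=49   [125*(-29) + 74*(49) = 1]
q=2: r=0, s=74, t=-125   [125*(74) + 74*(-125) = 0]
GCD = 1 with t = 49, so 74*(49) ≡ 1 (mod 125)
Inverse = 49 mod 125 = 49
Check: 74 * 49 = 3626 ≡ 1 (mod 125)

74^(-1) ≡ 49 (mod 125)


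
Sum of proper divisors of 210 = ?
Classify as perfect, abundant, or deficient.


Proper divisors: 1, 2, 3, 5, 6, 7, 10, 14, 15, 21, 30, 35, 42, 70, 105
Sum = 1 + 2 + 3 + 5 + 6 + 7 + 10 + 14 + 15 + 21 + 30 + 35 + 42 + 70 + 105 = 366
366 > 210 → abundant

s(210) = 366 (abundant)


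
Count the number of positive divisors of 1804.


1804 = 2^2 × 11^1 × 41^1
d(1804) = (2+1) × (1+1) × (1+1) = 12

12 divisors


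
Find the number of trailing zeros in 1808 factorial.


floor(1808/5) = 361
floor(1808/25) = 72
floor(1808/125) = 14
floor(1808/625) = 2
Total = 449

449 trailing zeros


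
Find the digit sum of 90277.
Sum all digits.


9 + 0 + 2 + 7 + 7 = 25


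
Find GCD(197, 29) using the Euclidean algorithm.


197 = 6 * 29 + 23
29 = 1 * 23 + 6
23 = 3 * 6 + 5
6 = 1 * 5 + 1
5 = 5 * 1 + 0
GCD = 1


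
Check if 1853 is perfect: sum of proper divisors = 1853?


Proper divisors of 1853: 1, 17, 109
Sum = 1 + 17 + 109 = 127

No, 1853 is not perfect (127 ≠ 1853)


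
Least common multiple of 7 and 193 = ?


GCD(7, 193) = 1
LCM = 7*193/1 = 1351/1 = 1351

LCM = 1351


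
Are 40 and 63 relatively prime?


Euclidean algorithm:
63 = 1 * 40 + 23
40 = 1 * 23 + 17
23 = 1 * 17 + 6
17 = 2 * 6 + 5
6 = 1 * 5 + 1
5 = 5 * 1 + 0
GCD(40, 63) = 1

Yes, coprime (GCD = 1)


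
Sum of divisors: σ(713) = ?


Divisors of 713: 1, 23, 31, 713
Sum = 1 + 23 + 31 + 713 = 768

σ(713) = 768


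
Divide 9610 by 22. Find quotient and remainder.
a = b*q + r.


9610 = 22 * 436 + 18
Check: 9592 + 18 = 9610

q = 436, r = 18


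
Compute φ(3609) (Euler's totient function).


3609 = 3^2 × 401
Prime factors: 3, 401
φ(3609) = 3609 × (1-1/3) × (1-1/401)
= 3609 × 2/3 × 400/401 = 2400

φ(3609) = 2400


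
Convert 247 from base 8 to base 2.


247 (base 8) = 167 (decimal)
167 (decimal) = 10100111 (base 2)


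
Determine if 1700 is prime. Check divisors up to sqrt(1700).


1700 / 2 = 850 (exact division)
1700 is NOT prime.

No, 1700 is not prime


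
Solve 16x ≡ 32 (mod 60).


GCD(16, 60) = 4 divides 32
Divide: 4x ≡ 8 (mod 15)
x ≡ 2 (mod 15)


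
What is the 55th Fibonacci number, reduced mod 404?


F(k) mod 404 for k=1..55:
1, 1, 2, 3, 5, 8, 13, 21, 34, 55, 89, 144, 233, 377, 206, 179, 385, 160, 141, 301, 38, 339, 377, 312, 285, 193, 74, 267, 341, 204, 141, 345, 82, 23, 105, 128, 233, 361, 190, 147, 337, 80, 13, 93, 106, 199, 305, 100, 1, 101, 102, 203, 305, 104, 5
F(55) mod 404 = 5


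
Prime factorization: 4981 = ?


4981 / 17 = 293
293 / 293 = 1
4981 = 17 × 293


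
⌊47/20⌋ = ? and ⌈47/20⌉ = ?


47/20 = 2.3500
floor = 2
ceil = 3

floor = 2, ceil = 3


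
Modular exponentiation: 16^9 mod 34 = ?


16^1 mod 34 = 16
16^2 mod 34 = 18
16^3 mod 34 = 16
16^4 mod 34 = 18
16^5 mod 34 = 16
16^6 mod 34 = 18
16^7 mod 34 = 16
16^8 mod 34 = 18
16^9 mod 34 = 16


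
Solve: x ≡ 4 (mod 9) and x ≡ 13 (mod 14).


M = 9*14 = 126
M1 = M/9 = 14, M2 = M/14 = 9
M1^(-1) mod 9 = 2, M2^(-1) mod 14 = 11
x = 4*14*2 + 13*9*11 = 1399
1399 mod 126 = 13
Check: 13 mod 9 = 4 ✓, 13 mod 14 = 13 ✓

x ≡ 13 (mod 126)


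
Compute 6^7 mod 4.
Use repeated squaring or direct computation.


6^1 mod 4 = 2
6^2 mod 4 = 0
6^3 mod 4 = 0
6^4 mod 4 = 0
6^5 mod 4 = 0
6^6 mod 4 = 0
6^7 mod 4 = 0


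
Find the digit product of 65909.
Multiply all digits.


6 × 5 × 9 × 0 × 9 = 0


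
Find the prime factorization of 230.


230 / 2 = 115
115 / 5 = 23
23 / 23 = 1
230 = 2 × 5 × 23


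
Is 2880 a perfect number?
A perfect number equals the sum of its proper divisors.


Proper divisors of 2880: 1, 2, 3, 4, 5, 6, 8, 9, 10, 12, 15, 16, 18, 20, 24, 30, 32, 36, 40, 45, 48, 60, 64, 72, 80, 90, 96, 120, 144, 160, 180, 192, 240, 288, 320, 360, 480, 576, 720, 960, 1440
Sum = 1 + 2 + 3 + 4 + 5 + 6 + 8 + 9 + 10 + 12 + 15 + 16 + 18 + 20 + 24 + 30 + 32 + 36 + 40 + 45 + 48 + 60 + 64 + 72 + 80 + 90 + 96 + 120 + 144 + 160 + 180 + 192 + 240 + 288 + 320 + 360 + 480 + 576 + 720 + 960 + 1440 = 7026

No, 2880 is not perfect (7026 ≠ 2880)


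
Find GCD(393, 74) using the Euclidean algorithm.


393 = 5 * 74 + 23
74 = 3 * 23 + 5
23 = 4 * 5 + 3
5 = 1 * 3 + 2
3 = 1 * 2 + 1
2 = 2 * 1 + 0
GCD = 1


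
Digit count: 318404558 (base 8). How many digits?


318404558 in base 8 = 2276473716
Number of digits = 10

10 digits (base 8)


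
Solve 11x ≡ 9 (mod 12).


GCD(11, 12) = 1, unique solution
a^(-1) mod 12 = 11
x = 11 * 9 mod 12 = 3

x ≡ 3 (mod 12)


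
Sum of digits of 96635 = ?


9 + 6 + 6 + 3 + 5 = 29


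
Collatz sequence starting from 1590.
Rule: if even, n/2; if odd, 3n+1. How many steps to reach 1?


1590 → 795 → 2386 → 1193 → 3580 → 1790 → 895 → 2686 → 1343 → 4030 → 2015 → 6046 → 3023 → 9070 → 4535 → 13606 → 6803 → 20410 → 10205 → 30616 → 15308 → 7654 → 3827 → 11482 → 5741 → 17224 → 8612 → 4306 → 2153 → 6460 → 3230 → 1615 → 4846 → 2423 → 7270 → 3635 → 10906 → 5453 → 16360 → 8180 → 4090 → 2045 → 6136 → 3068 → 1534 → 767 → 2302 → 1151 → 3454 → 1727 → 5182 → 2591 → 7774 → 3887 → 11662 → 5831 → 17494 → 8747 → 26242 → 13121 → 39364 → 19682 → 9841 → 29524 → 14762 → 7381 → 22144 → 11072 → 5536 → 2768 → 1384 → 692 → 346 → 173 → 520 → 260 → 130 → 65 → 196 → 98 → 49 → 148 → 74 → 37 → 112 → 56 → 28 → 14 → 7 → 22 → 11 → 34 → 17 → 52 → 26 → 13 → 40 → 20 → 10 → 5 → 16 → 8 → 4 → 2 → 1
Total steps = 104

104 steps


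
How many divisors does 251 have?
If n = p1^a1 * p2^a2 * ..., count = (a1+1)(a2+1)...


251 = 251^1
d(251) = (1+1) = 2

2 divisors


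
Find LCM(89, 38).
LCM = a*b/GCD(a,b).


GCD(89, 38) = 1
LCM = 89*38/1 = 3382/1 = 3382

LCM = 3382


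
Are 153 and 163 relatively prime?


Euclidean algorithm:
163 = 1 * 153 + 10
153 = 15 * 10 + 3
10 = 3 * 3 + 1
3 = 3 * 1 + 0
GCD(153, 163) = 1

Yes, coprime (GCD = 1)


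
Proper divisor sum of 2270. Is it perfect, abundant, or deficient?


Proper divisors: 1, 2, 5, 10, 227, 454, 1135
Sum = 1 + 2 + 5 + 10 + 227 + 454 + 1135 = 1834
1834 < 2270 → deficient

s(2270) = 1834 (deficient)


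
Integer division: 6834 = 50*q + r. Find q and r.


6834 = 50 * 136 + 34
Check: 6800 + 34 = 6834

q = 136, r = 34


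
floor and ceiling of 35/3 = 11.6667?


35/3 = 11.6667
floor = 11
ceil = 12

floor = 11, ceil = 12


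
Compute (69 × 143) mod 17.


69 × 143 = 9867
9867 mod 17 = 7


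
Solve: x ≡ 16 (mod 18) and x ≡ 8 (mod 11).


M = 18*11 = 198
M1 = M/18 = 11, M2 = M/11 = 18
M1^(-1) mod 18 = 5, M2^(-1) mod 11 = 8
x = 16*11*5 + 8*18*8 = 2032
2032 mod 198 = 52
Check: 52 mod 18 = 16 ✓, 52 mod 11 = 8 ✓

x ≡ 52 (mod 198)


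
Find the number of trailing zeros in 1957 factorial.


floor(1957/5) = 391
floor(1957/25) = 78
floor(1957/125) = 15
floor(1957/625) = 3
Total = 487

487 trailing zeros


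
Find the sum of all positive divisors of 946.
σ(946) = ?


Divisors of 946: 1, 2, 11, 22, 43, 86, 473, 946
Sum = 1 + 2 + 11 + 22 + 43 + 86 + 473 + 946 = 1584

σ(946) = 1584


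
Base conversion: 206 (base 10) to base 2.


206 (base 10) = 206 (decimal)
206 (decimal) = 11001110 (base 2)


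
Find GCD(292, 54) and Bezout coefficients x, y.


Tabular extended Euclidean (each row: r = 292*s + 54*t):
r=292, s=1, t=0
r=54, s=0, t=1
q=5: r=22, s=1, t=-5   [292*(1) + 54*(-5) = 22]
q=2: r=10, s=-2, t=11   [292*(-2) + 54*(11) = 10]
q=2: r=2, s=5, t=-27   [292*(5) + 54*(-27) = 2]
q=5: r=0, s=-27, t=146   [292*(-27) + 54*(146) = 0]
GCD = 2; from the row with r=2: x=5, y=-27
Check: 292*(5) + 54*(-27) = 1460 - 1458 = 2

GCD = 2, x = 5, y = -27


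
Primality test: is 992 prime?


992 / 2 = 496 (exact division)
992 is NOT prime.

No, 992 is not prime


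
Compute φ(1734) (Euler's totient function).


1734 = 2 × 3 × 17^2
Prime factors: 2, 3, 17
φ(1734) = 1734 × (1-1/2) × (1-1/3) × (1-1/17)
= 1734 × 1/2 × 2/3 × 16/17 = 544

φ(1734) = 544


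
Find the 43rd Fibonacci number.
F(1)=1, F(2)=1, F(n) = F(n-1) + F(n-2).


Sequence: 1, 1, 2, 3, 5, 8, 13, 21, 34, 55, 89, 144, 233, 377, 610, 987, 1597, 2584, 4181, 6765, 10946, 17711, 28657, 46368, 75025, 121393, 196418, 317811, 514229, 832040, 1346269, 2178309, 3524578, 5702887, 9227465, 14930352, 24157817, 39088169, 63245986, 102334155, 165580141, 267914296, 433494437
F(43) = 433494437


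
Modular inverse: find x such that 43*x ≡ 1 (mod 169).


Use the extended Euclidean algorithm on (169, 43); each row r = 169*s + 43*t:
r=169, s=1, t=0
r=43, s=0, t=1
q=3: r=40, s=1, t=-3   [169*(1) + 43*(-3) = 40]
q=1: r=3, s=-1, t=4   [169*(-1) + 43*(4) = 3]
q=13: r=1, s=14, t=-55   [169*(14) + 43*(-55) = 1]
q=3: r=0, s=-43, t=169   [169*(-43) + 43*(169) = 0]
GCD = 1 with t = -55, so 43*(-55) ≡ 1 (mod 169)
Inverse = -55 mod 169 = 114
Check: 43 * 114 = 4902 ≡ 1 (mod 169)

43^(-1) ≡ 114 (mod 169)


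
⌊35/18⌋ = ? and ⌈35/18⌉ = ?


35/18 = 1.9444
floor = 1
ceil = 2

floor = 1, ceil = 2


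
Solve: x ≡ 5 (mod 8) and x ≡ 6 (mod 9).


M = 8*9 = 72
M1 = M/8 = 9, M2 = M/9 = 8
M1^(-1) mod 8 = 1, M2^(-1) mod 9 = 8
x = 5*9*1 + 6*8*8 = 429
429 mod 72 = 69
Check: 69 mod 8 = 5 ✓, 69 mod 9 = 6 ✓

x ≡ 69 (mod 72)


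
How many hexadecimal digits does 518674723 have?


518674723 in base 16 = 1EEA5923
Number of digits = 8

8 digits (base 16)


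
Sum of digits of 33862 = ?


3 + 3 + 8 + 6 + 2 = 22


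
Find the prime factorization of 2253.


2253 / 3 = 751
751 / 751 = 1
2253 = 3 × 751


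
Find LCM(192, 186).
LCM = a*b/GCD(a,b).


GCD(192, 186) = 6
LCM = 192*186/6 = 35712/6 = 5952

LCM = 5952


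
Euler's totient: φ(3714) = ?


3714 = 2 × 3 × 619
Prime factors: 2, 3, 619
φ(3714) = 3714 × (1-1/2) × (1-1/3) × (1-1/619)
= 3714 × 1/2 × 2/3 × 618/619 = 1236

φ(3714) = 1236


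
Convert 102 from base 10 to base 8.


102 (base 10) = 102 (decimal)
102 (decimal) = 146 (base 8)


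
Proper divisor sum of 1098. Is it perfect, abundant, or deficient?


Proper divisors: 1, 2, 3, 6, 9, 18, 61, 122, 183, 366, 549
Sum = 1 + 2 + 3 + 6 + 9 + 18 + 61 + 122 + 183 + 366 + 549 = 1320
1320 > 1098 → abundant

s(1098) = 1320 (abundant)


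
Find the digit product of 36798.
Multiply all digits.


3 × 6 × 7 × 9 × 8 = 9072


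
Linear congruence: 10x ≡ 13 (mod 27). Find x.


GCD(10, 27) = 1, unique solution
a^(-1) mod 27 = 19
x = 19 * 13 mod 27 = 4

x ≡ 4 (mod 27)


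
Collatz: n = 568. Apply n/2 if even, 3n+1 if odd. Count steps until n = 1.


568 → 284 → 142 → 71 → 214 → 107 → 322 → 161 → 484 → 242 → 121 → 364 → 182 → 91 → 274 → 137 → 412 → 206 → 103 → 310 → 155 → 466 → 233 → 700 → 350 → 175 → 526 → 263 → 790 → 395 → 1186 → 593 → 1780 → 890 → 445 → 1336 → 668 → 334 → 167 → 502 → 251 → 754 → 377 → 1132 → 566 → 283 → 850 → 425 → 1276 → 638 → 319 → 958 → 479 → 1438 → 719 → 2158 → 1079 → 3238 → 1619 → 4858 → 2429 → 7288 → 3644 → 1822 → 911 → 2734 → 1367 → 4102 → 2051 → 6154 → 3077 → 9232 → 4616 → 2308 → 1154 → 577 → 1732 → 866 → 433 → 1300 → 650 → 325 → 976 → 488 → 244 → 122 → 61 → 184 → 92 → 46 → 23 → 70 → 35 → 106 → 53 → 160 → 80 → 40 → 20 → 10 → 5 → 16 → 8 → 4 → 2 → 1
Total steps = 105

105 steps


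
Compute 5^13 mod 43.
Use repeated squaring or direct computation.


5^1 mod 43 = 5
5^2 mod 43 = 25
5^3 mod 43 = 39
5^4 mod 43 = 23
5^5 mod 43 = 29
5^6 mod 43 = 16
5^7 mod 43 = 37
5^8 mod 43 = 13
5^9 mod 43 = 22
5^10 mod 43 = 24
5^11 mod 43 = 34
5^12 mod 43 = 41
5^13 mod 43 = 33


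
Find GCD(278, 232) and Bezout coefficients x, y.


Tabular extended Euclidean (each row: r = 278*s + 232*t):
r=278, s=1, t=0
r=232, s=0, t=1
q=1: r=46, s=1, t=-1   [278*(1) + 232*(-1) = 46]
q=5: r=2, s=-5, t=6   [278*(-5) + 232*(6) = 2]
q=23: r=0, s=116, t=-139   [278*(116) + 232*(-139) = 0]
GCD = 2; from the row with r=2: x=-5, y=6
Check: 278*(-5) + 232*(6) = -1390 + 1392 = 2

GCD = 2, x = -5, y = 6


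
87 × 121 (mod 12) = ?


87 × 121 = 10527
10527 mod 12 = 3


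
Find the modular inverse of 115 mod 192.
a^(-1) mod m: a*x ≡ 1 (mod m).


Use the extended Euclidean algorithm on (192, 115); each row r = 192*s + 115*t:
r=192, s=1, t=0
r=115, s=0, t=1
q=1: r=77, s=1, t=-1   [192*(1) + 115*(-1) = 77]
q=1: r=38, s=-1, t=2   [192*(-1) + 115*(2) = 38]
q=2: r=1, s=3, t=-5   [192*(3) + 115*(-5) = 1]
q=38: r=0, s=-115, t=192   [192*(-115) + 115*(192) = 0]
GCD = 1 with t = -5, so 115*(-5) ≡ 1 (mod 192)
Inverse = -5 mod 192 = 187
Check: 115 * 187 = 21505 ≡ 1 (mod 192)

115^(-1) ≡ 187 (mod 192)


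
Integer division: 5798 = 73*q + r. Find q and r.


5798 = 73 * 79 + 31
Check: 5767 + 31 = 5798

q = 79, r = 31


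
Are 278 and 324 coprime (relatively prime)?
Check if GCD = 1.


Euclidean algorithm:
324 = 1 * 278 + 46
278 = 6 * 46 + 2
46 = 23 * 2 + 0
GCD(278, 324) = 2

No, not coprime (GCD = 2)


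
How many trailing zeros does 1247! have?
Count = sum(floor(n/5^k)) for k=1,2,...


floor(1247/5) = 249
floor(1247/25) = 49
floor(1247/125) = 9
floor(1247/625) = 1
Total = 308

308 trailing zeros


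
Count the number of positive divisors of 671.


671 = 11^1 × 61^1
d(671) = (1+1) × (1+1) = 4

4 divisors


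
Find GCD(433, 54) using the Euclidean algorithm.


433 = 8 * 54 + 1
54 = 54 * 1 + 0
GCD = 1


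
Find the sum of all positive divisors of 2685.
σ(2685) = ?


Divisors of 2685: 1, 3, 5, 15, 179, 537, 895, 2685
Sum = 1 + 3 + 5 + 15 + 179 + 537 + 895 + 2685 = 4320

σ(2685) = 4320


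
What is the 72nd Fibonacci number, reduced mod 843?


F(k) mod 843 for k=1..72:
1, 1, 2, 3, 5, 8, 13, 21, 34, 55, 89, 144, 233, 377, 610, 144, 754, 55, 809, 21, 830, 8, 838, 3, 841, 1, 842, 0, 842, 842, 841, 840, 838, 835, 830, 822, 809, 788, 754, 699, 610, 466, 233, 699, 89, 788, 34, 822, 13, 835, 5, 840, 2, 842, 1, 0, 1, 1, 2, 3, 5, 8, 13, 21, 34, 55, 89, 144, 233, 377, 610, 144
F(72) mod 843 = 144


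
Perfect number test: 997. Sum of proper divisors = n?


Proper divisors of 997: 1
Sum = 1 = 1

No, 997 is not perfect (1 ≠ 997)


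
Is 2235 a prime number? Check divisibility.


2235 / 3 = 745 (exact division)
2235 is NOT prime.

No, 2235 is not prime


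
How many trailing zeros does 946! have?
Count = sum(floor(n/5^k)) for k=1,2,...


floor(946/5) = 189
floor(946/25) = 37
floor(946/125) = 7
floor(946/625) = 1
Total = 234

234 trailing zeros


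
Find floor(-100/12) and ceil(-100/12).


-100/12 = -8.3333
floor = -9
ceil = -8

floor = -9, ceil = -8


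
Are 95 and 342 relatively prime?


Euclidean algorithm:
342 = 3 * 95 + 57
95 = 1 * 57 + 38
57 = 1 * 38 + 19
38 = 2 * 19 + 0
GCD(95, 342) = 19

No, not coprime (GCD = 19)


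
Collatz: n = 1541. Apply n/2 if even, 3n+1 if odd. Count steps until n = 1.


1541 → 4624 → 2312 → 1156 → 578 → 289 → 868 → 434 → 217 → 652 → 326 → 163 → 490 → 245 → 736 → 368 → 184 → 92 → 46 → 23 → 70 → 35 → 106 → 53 → 160 → 80 → 40 → 20 → 10 → 5 → 16 → 8 → 4 → 2 → 1
Total steps = 34

34 steps


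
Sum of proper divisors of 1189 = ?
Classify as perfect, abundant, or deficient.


Proper divisors: 1, 29, 41
Sum = 1 + 29 + 41 = 71
71 < 1189 → deficient

s(1189) = 71 (deficient)


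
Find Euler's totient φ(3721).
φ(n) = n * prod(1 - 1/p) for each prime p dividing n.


3721 = 61^2
Prime factors: 61
φ(3721) = 3721 × (1-1/61)
= 3721 × 60/61 = 3660

φ(3721) = 3660


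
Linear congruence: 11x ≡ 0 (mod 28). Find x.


GCD(11, 28) = 1, unique solution
a^(-1) mod 28 = 23
x = 23 * 0 mod 28 = 0

x ≡ 0 (mod 28)


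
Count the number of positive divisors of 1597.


1597 = 1597^1
d(1597) = (1+1) = 2

2 divisors


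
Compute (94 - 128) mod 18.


94 - 128 = -34
-34 mod 18 = 2


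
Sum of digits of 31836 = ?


3 + 1 + 8 + 3 + 6 = 21


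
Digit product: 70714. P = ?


7 × 0 × 7 × 1 × 4 = 0


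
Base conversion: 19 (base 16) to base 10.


19 (base 16) = 25 (decimal)
25 (decimal) = 25 (base 10)


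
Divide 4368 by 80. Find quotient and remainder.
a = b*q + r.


4368 = 80 * 54 + 48
Check: 4320 + 48 = 4368

q = 54, r = 48


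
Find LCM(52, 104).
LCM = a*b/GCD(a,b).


GCD(52, 104) = 52
LCM = 52*104/52 = 5408/52 = 104

LCM = 104


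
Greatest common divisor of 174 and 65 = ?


174 = 2 * 65 + 44
65 = 1 * 44 + 21
44 = 2 * 21 + 2
21 = 10 * 2 + 1
2 = 2 * 1 + 0
GCD = 1


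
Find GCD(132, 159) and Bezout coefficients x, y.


Tabular extended Euclidean (each row: r = 132*s + 159*t):
r=132, s=1, t=0
r=159, s=0, t=1
q=0: r=132, s=1, t=0   [132*(1) + 159*(0) = 132]
q=1: r=27, s=-1, t=1   [132*(-1) + 159*(1) = 27]
q=4: r=24, s=5, t=-4   [132*(5) + 159*(-4) = 24]
q=1: r=3, s=-6, t=5   [132*(-6) + 159*(5) = 3]
q=8: r=0, s=53, t=-44   [132*(53) + 159*(-44) = 0]
GCD = 3; from the row with r=3: x=-6, y=5
Check: 132*(-6) + 159*(5) = -792 + 795 = 3

GCD = 3, x = -6, y = 5


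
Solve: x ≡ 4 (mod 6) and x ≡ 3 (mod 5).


M = 6*5 = 30
M1 = M/6 = 5, M2 = M/5 = 6
M1^(-1) mod 6 = 5, M2^(-1) mod 5 = 1
x = 4*5*5 + 3*6*1 = 118
118 mod 30 = 28
Check: 28 mod 6 = 4 ✓, 28 mod 5 = 3 ✓

x ≡ 28 (mod 30)


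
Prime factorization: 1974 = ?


1974 / 2 = 987
987 / 3 = 329
329 / 7 = 47
47 / 47 = 1
1974 = 2 × 3 × 7 × 47


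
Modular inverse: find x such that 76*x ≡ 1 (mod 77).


Use the extended Euclidean algorithm on (77, 76); each row r = 77*s + 76*t:
r=77, s=1, t=0
r=76, s=0, t=1
q=1: r=1, s=1, t=-1   [77*(1) + 76*(-1) = 1]
q=76: r=0, s=-76, t=77   [77*(-76) + 76*(77) = 0]
GCD = 1 with t = -1, so 76*(-1) ≡ 1 (mod 77)
Inverse = -1 mod 77 = 76
Check: 76 * 76 = 5776 ≡ 1 (mod 77)

76^(-1) ≡ 76 (mod 77)


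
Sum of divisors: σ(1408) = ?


Divisors of 1408: 1, 2, 4, 8, 11, 16, 22, 32, 44, 64, 88, 128, 176, 352, 704, 1408
Sum = 1 + 2 + 4 + 8 + 11 + 16 + 22 + 32 + 44 + 64 + 88 + 128 + 176 + 352 + 704 + 1408 = 3060

σ(1408) = 3060


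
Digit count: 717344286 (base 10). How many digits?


717344286 has 9 digits in base 10
floor(log10(717344286)) + 1 = floor(8.8557) + 1 = 9

9 digits (base 10)


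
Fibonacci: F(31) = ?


Sequence: 1, 1, 2, 3, 5, 8, 13, 21, 34, 55, 89, 144, 233, 377, 610, 987, 1597, 2584, 4181, 6765, 10946, 17711, 28657, 46368, 75025, 121393, 196418, 317811, 514229, 832040, 1346269
F(31) = 1346269


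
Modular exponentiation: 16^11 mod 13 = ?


16^1 mod 13 = 3
16^2 mod 13 = 9
16^3 mod 13 = 1
16^4 mod 13 = 3
16^5 mod 13 = 9
16^6 mod 13 = 1
16^7 mod 13 = 3
16^8 mod 13 = 9
16^9 mod 13 = 1
16^10 mod 13 = 3
16^11 mod 13 = 9


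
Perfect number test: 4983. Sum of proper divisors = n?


Proper divisors of 4983: 1, 3, 11, 33, 151, 453, 1661
Sum = 1 + 3 + 11 + 33 + 151 + 453 + 1661 = 2313

No, 4983 is not perfect (2313 ≠ 4983)


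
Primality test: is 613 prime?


Check divisors up to sqrt(613) = 24.7588
No divisors found.
613 is prime.

Yes, 613 is prime


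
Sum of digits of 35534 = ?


3 + 5 + 5 + 3 + 4 = 20


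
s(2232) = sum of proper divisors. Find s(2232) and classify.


Proper divisors: 1, 2, 3, 4, 6, 8, 9, 12, 18, 24, 31, 36, 62, 72, 93, 124, 186, 248, 279, 372, 558, 744, 1116
Sum = 1 + 2 + 3 + 4 + 6 + 8 + 9 + 12 + 18 + 24 + 31 + 36 + 62 + 72 + 93 + 124 + 186 + 248 + 279 + 372 + 558 + 744 + 1116 = 4008
4008 > 2232 → abundant

s(2232) = 4008 (abundant)


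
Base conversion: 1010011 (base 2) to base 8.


1010011 (base 2) = 83 (decimal)
83 (decimal) = 123 (base 8)


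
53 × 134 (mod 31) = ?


53 × 134 = 7102
7102 mod 31 = 3


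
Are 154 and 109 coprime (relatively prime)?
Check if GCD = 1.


Euclidean algorithm:
154 = 1 * 109 + 45
109 = 2 * 45 + 19
45 = 2 * 19 + 7
19 = 2 * 7 + 5
7 = 1 * 5 + 2
5 = 2 * 2 + 1
2 = 2 * 1 + 0
GCD(154, 109) = 1

Yes, coprime (GCD = 1)


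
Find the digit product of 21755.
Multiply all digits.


2 × 1 × 7 × 5 × 5 = 350


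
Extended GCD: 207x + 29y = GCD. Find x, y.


Tabular extended Euclidean (each row: r = 207*s + 29*t):
r=207, s=1, t=0
r=29, s=0, t=1
q=7: r=4, s=1, t=-7   [207*(1) + 29*(-7) = 4]
q=7: r=1, s=-7, t=50   [207*(-7) + 29*(50) = 1]
q=4: r=0, s=29, t=-207   [207*(29) + 29*(-207) = 0]
GCD = 1; from the row with r=1: x=-7, y=50
Check: 207*(-7) + 29*(50) = -1449 + 1450 = 1

GCD = 1, x = -7, y = 50


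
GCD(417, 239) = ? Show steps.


417 = 1 * 239 + 178
239 = 1 * 178 + 61
178 = 2 * 61 + 56
61 = 1 * 56 + 5
56 = 11 * 5 + 1
5 = 5 * 1 + 0
GCD = 1


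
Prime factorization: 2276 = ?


2276 / 2 = 1138
1138 / 2 = 569
569 / 569 = 1
2276 = 2^2 × 569


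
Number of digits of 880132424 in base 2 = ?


880132424 in base 2 = 110100011101011100000101001000
Number of digits = 30

30 digits (base 2)


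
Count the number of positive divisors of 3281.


3281 = 17^1 × 193^1
d(3281) = (1+1) × (1+1) = 4

4 divisors


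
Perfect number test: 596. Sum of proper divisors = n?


Proper divisors of 596: 1, 2, 4, 149, 298
Sum = 1 + 2 + 4 + 149 + 298 = 454

No, 596 is not perfect (454 ≠ 596)


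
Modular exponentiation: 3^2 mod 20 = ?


3^1 mod 20 = 3
3^2 mod 20 = 9


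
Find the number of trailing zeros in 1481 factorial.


floor(1481/5) = 296
floor(1481/25) = 59
floor(1481/125) = 11
floor(1481/625) = 2
Total = 368

368 trailing zeros


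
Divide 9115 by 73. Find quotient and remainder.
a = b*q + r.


9115 = 73 * 124 + 63
Check: 9052 + 63 = 9115

q = 124, r = 63


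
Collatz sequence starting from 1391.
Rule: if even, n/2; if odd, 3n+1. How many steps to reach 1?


1391 → 4174 → 2087 → 6262 → 3131 → 9394 → 4697 → 14092 → 7046 → 3523 → 10570 → 5285 → 15856 → 7928 → 3964 → 1982 → 991 → 2974 → 1487 → 4462 → 2231 → 6694 → 3347 → 10042 → 5021 → 15064 → 7532 → 3766 → 1883 → 5650 → 2825 → 8476 → 4238 → 2119 → 6358 → 3179 → 9538 → 4769 → 14308 → 7154 → 3577 → 10732 → 5366 → 2683 → 8050 → 4025 → 12076 → 6038 → 3019 → 9058 → 4529 → 13588 → 6794 → 3397 → 10192 → 5096 → 2548 → 1274 → 637 → 1912 → 956 → 478 → 239 → 718 → 359 → 1078 → 539 → 1618 → 809 → 2428 → 1214 → 607 → 1822 → 911 → 2734 → 1367 → 4102 → 2051 → 6154 → 3077 → 9232 → 4616 → 2308 → 1154 → 577 → 1732 → 866 → 433 → 1300 → 650 → 325 → 976 → 488 → 244 → 122 → 61 → 184 → 92 → 46 → 23 → 70 → 35 → 106 → 53 → 160 → 80 → 40 → 20 → 10 → 5 → 16 → 8 → 4 → 2 → 1
Total steps = 114

114 steps


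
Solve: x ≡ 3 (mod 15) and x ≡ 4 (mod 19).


M = 15*19 = 285
M1 = M/15 = 19, M2 = M/19 = 15
M1^(-1) mod 15 = 4, M2^(-1) mod 19 = 14
x = 3*19*4 + 4*15*14 = 1068
1068 mod 285 = 213
Check: 213 mod 15 = 3 ✓, 213 mod 19 = 4 ✓

x ≡ 213 (mod 285)


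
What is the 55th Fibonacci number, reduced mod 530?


F(k) mod 530 for k=1..55:
1, 1, 2, 3, 5, 8, 13, 21, 34, 55, 89, 144, 233, 377, 80, 457, 7, 464, 471, 405, 346, 221, 37, 258, 295, 23, 318, 341, 129, 470, 69, 9, 78, 87, 165, 252, 417, 139, 26, 165, 191, 356, 17, 373, 390, 233, 93, 326, 419, 215, 104, 319, 423, 212, 105
F(55) mod 530 = 105


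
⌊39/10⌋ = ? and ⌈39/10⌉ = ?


39/10 = 3.9000
floor = 3
ceil = 4

floor = 3, ceil = 4


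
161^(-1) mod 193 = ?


Use the extended Euclidean algorithm on (193, 161); each row r = 193*s + 161*t:
r=193, s=1, t=0
r=161, s=0, t=1
q=1: r=32, s=1, t=-1   [193*(1) + 161*(-1) = 32]
q=5: r=1, s=-5, t=6   [193*(-5) + 161*(6) = 1]
q=32: r=0, s=161, t=-193   [193*(161) + 161*(-193) = 0]
GCD = 1 with t = 6, so 161*(6) ≡ 1 (mod 193)
Inverse = 6 mod 193 = 6
Check: 161 * 6 = 966 ≡ 1 (mod 193)

161^(-1) ≡ 6 (mod 193)


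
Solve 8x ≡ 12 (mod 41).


GCD(8, 41) = 1, unique solution
a^(-1) mod 41 = 36
x = 36 * 12 mod 41 = 22

x ≡ 22 (mod 41)


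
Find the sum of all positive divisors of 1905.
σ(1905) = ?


Divisors of 1905: 1, 3, 5, 15, 127, 381, 635, 1905
Sum = 1 + 3 + 5 + 15 + 127 + 381 + 635 + 1905 = 3072

σ(1905) = 3072


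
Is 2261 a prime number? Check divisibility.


2261 / 7 = 323 (exact division)
2261 is NOT prime.

No, 2261 is not prime


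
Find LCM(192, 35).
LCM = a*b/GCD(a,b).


GCD(192, 35) = 1
LCM = 192*35/1 = 6720/1 = 6720

LCM = 6720


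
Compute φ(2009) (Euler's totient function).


2009 = 7^2 × 41
Prime factors: 7, 41
φ(2009) = 2009 × (1-1/7) × (1-1/41)
= 2009 × 6/7 × 40/41 = 1680

φ(2009) = 1680


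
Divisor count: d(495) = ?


495 = 3^2 × 5^1 × 11^1
d(495) = (2+1) × (1+1) × (1+1) = 12

12 divisors


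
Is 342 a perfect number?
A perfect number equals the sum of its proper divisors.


Proper divisors of 342: 1, 2, 3, 6, 9, 18, 19, 38, 57, 114, 171
Sum = 1 + 2 + 3 + 6 + 9 + 18 + 19 + 38 + 57 + 114 + 171 = 438

No, 342 is not perfect (438 ≠ 342)
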